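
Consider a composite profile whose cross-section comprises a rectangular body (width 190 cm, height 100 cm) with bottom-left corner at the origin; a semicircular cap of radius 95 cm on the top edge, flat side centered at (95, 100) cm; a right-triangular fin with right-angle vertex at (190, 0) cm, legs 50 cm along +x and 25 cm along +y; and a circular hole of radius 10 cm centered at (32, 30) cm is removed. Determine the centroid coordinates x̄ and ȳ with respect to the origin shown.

x̄ = 97.68 cm, ȳ = 87.65 cm

Part | A | x̄ᵢ | ȳᵢ | A·x̄ᵢ | A·ȳᵢ
rectangular body | 19000.00 | 95.00 | 50.00 | 1805000.00 | 950000.00
semicircular top | 14176.44 | 95.00 | 140.32 | 1346761.50 | 1989227.02
triangular fin | 625.00 | 206.67 | 8.33 | 129166.67 | 5208.33
hole | -314.16 | 32.00 | 30.00 | -10053.10 | -9424.78
Σ | 33487.28 |  |  | 3270875.07 | 2935010.57
x̄ = 3270875.07 / 33487.28 = 97.68 cm
ȳ = 2935010.57 / 33487.28 = 87.65 cm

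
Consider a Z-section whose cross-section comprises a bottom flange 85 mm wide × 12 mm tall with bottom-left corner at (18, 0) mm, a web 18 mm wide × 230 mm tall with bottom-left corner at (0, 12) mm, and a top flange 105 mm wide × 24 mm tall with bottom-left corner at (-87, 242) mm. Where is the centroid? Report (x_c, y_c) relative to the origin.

bottom flange: A = 85 × 12 = 1020.00, centroid at (60.50, 6.00).
web: A = 18 × 230 = 4140.00, centroid at (9.00, 127.00).
top flange: A = 105 × 24 = 2520.00, centroid at (-34.50, 254.00).
ΣA = 7680.00 mm²
ΣAx_c = (1020.00)(60.50) + (4140.00)(9.00) + (2520.00)(-34.50) = 12030.00 mm³
ΣAy_c = (1020.00)(6.00) + (4140.00)(127.00) + (2520.00)(254.00) = 1171980.00 mm³
x_c = 12030.00 / 7680.00 = 1.57 mm
y_c = 1171980.00 / 7680.00 = 152.60 mm

x_c = 1.57 mm, y_c = 152.60 mm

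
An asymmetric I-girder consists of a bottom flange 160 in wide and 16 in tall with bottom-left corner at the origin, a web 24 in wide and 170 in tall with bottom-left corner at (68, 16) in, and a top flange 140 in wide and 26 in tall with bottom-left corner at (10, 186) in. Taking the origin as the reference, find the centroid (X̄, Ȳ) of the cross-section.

X̄ = 80.00 in, Ȳ = 112.54 in

Part | A | x̄ᵢ | ȳᵢ | A·x̄ᵢ | A·ȳᵢ
bottom flange | 2560.00 | 80.00 | 8.00 | 204800.00 | 20480.00
web | 4080.00 | 80.00 | 101.00 | 326400.00 | 412080.00
top flange | 3640.00 | 80.00 | 199.00 | 291200.00 | 724360.00
Σ | 10280.00 |  |  | 822400.00 | 1156920.00
X̄ = 822400.00 / 10280.00 = 80.00 in
Ȳ = 1156920.00 / 10280.00 = 112.54 in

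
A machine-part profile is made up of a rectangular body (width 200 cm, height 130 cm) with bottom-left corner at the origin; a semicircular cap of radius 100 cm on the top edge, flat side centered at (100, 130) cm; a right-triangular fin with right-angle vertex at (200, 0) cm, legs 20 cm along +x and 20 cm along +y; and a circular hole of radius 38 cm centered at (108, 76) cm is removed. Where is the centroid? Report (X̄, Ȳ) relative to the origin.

rectangular body: A = 200 × 130 = 26000.00, centroid at (100.00, 65.00).
semicircular top: A = ½π·100² = 15707.96, centroid at (100.00, 172.44).
triangular fin: A = ½·20·20 = 200.00, centroid at (206.67, 6.67).
hole: A = −π·38² = -4536.46, centroid at (108.00, 76.00).
ΣA = 37371.50 cm²
ΣAX̄ = (26000.00)(100.00) + (15707.96)(100.00) + (200.00)(206.67) + (-4536.46)(108.00) = 3722192.00 cm³
ΣAȲ = (26000.00)(65.00) + (15707.96)(172.44) + (200.00)(6.67) + (-4536.46)(76.00) = 4055264.28 cm³
X̄ = 3722192.00 / 37371.50 = 99.60 cm
Ȳ = 4055264.28 / 37371.50 = 108.51 cm

X̄ = 99.60 cm, Ȳ = 108.51 cm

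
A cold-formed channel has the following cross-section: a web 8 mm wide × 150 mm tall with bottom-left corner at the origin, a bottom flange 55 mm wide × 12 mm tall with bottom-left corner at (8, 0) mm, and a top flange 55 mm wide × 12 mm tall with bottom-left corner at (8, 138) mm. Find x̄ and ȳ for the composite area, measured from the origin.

web: A = 8 × 150 = 1200.00, centroid at (4.00, 75.00).
bottom flange: A = 55 × 12 = 660.00, centroid at (35.50, 6.00).
top flange: A = 55 × 12 = 660.00, centroid at (35.50, 144.00).
ΣA = 2520.00 mm², ΣAx̄ = 51660.00 mm³, ΣAȳ = 189000.00 mm³.
x̄ = 51660.00/2520.00 = 20.50 mm; ȳ = 189000.00/2520.00 = 75.00 mm.

x̄ = 20.50 mm, ȳ = 75.00 mm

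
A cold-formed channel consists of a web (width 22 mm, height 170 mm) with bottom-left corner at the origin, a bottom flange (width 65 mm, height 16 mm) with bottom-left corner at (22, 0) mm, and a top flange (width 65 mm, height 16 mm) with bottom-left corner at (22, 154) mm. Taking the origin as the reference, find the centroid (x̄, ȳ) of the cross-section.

web: A = 22 × 170 = 3740.00, centroid at (11.00, 85.00).
bottom flange: A = 65 × 16 = 1040.00, centroid at (54.50, 8.00).
top flange: A = 65 × 16 = 1040.00, centroid at (54.50, 162.00).
ΣA = 5820.00 mm², ΣAx̄ = 154500.00 mm³, ΣAȳ = 494700.00 mm³.
x̄ = 154500.00/5820.00 = 26.55 mm; ȳ = 494700.00/5820.00 = 85.00 mm.

x̄ = 26.55 mm, ȳ = 85.00 mm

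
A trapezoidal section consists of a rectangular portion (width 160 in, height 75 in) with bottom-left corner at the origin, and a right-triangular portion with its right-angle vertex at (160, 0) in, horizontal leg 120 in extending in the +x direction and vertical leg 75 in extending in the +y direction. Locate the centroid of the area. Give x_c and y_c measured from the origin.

rectangular portion: A = 160 × 75 = 12000.00, centroid at (80.00, 37.50).
triangular portion: A = ½·120·75 = 4500.00, centroid at (200.00, 25.00).
ΣA = 16500.00 in²
ΣAx_c = (12000.00)(80.00) + (4500.00)(200.00) = 1860000.00 in³
ΣAy_c = (12000.00)(37.50) + (4500.00)(25.00) = 562500.00 in³
x_c = 1860000.00 / 16500.00 = 112.73 in
y_c = 562500.00 / 16500.00 = 34.09 in

x_c = 112.73 in, y_c = 34.09 in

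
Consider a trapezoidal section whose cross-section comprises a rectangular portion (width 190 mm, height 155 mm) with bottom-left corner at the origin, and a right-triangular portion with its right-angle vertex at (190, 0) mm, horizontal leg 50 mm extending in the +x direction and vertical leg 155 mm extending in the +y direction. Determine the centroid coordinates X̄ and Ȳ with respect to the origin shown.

X̄ = 107.98 mm, Ȳ = 74.50 mm

rectangular portion: A = 190 × 155 = 29450.00, centroid at (95.00, 77.50).
triangular portion: A = ½·50·155 = 3875.00, centroid at (206.67, 51.67).
ΣA = 33325.00 mm²
ΣAX̄ = (29450.00)(95.00) + (3875.00)(206.67) = 3598583.33 mm³
ΣAȲ = (29450.00)(77.50) + (3875.00)(51.67) = 2482583.33 mm³
X̄ = 3598583.33 / 33325.00 = 107.98 mm
Ȳ = 2482583.33 / 33325.00 = 74.50 mm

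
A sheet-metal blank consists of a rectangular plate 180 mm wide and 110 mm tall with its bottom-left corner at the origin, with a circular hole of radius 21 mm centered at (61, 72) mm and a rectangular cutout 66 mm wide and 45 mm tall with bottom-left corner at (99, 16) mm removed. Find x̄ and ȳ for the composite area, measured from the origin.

plate: A = 180 × 110 = 19800.00, centroid at (90.00, 55.00).
hole 1: A = −π·21² = -1385.44, centroid at (61.00, 72.00).
hole 2: A = −(66 × 45) = -2970.00, centroid at (132.00, 38.50).
ΣA = 15444.56 mm², ΣAx̄ = 1305448.02 mm³, ΣAȳ = 874903.15 mm³.
x̄ = 1305448.02/15444.56 = 84.52 mm; ȳ = 874903.15/15444.56 = 56.65 mm.

x̄ = 84.52 mm, ȳ = 56.65 mm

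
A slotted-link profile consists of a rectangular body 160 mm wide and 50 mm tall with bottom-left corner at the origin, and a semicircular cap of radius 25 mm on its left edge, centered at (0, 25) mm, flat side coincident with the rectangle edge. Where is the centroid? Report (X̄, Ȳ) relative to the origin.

X̄ = 70.10 mm, Ȳ = 25.00 mm

rectangular body: A = 160 × 50 = 8000.00, centroid at (80.00, 25.00).
semicircular end: A = ½π·25² = 981.75, centroid at (-10.61, 25.00).
ΣA = 8981.75 mm²
ΣAX̄ = (8000.00)(80.00) + (981.75)(-10.61) = 629583.33 mm³
ΣAȲ = (8000.00)(25.00) + (981.75)(25.00) = 224543.69 mm³
X̄ = 629583.33 / 8981.75 = 70.10 mm
Ȳ = 224543.69 / 8981.75 = 25.00 mm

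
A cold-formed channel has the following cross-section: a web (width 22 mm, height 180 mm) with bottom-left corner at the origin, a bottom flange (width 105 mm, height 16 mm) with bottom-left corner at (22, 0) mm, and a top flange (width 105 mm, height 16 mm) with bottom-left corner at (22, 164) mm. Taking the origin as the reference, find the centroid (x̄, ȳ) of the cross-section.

web: A = 22 × 180 = 3960.00, centroid at (11.00, 90.00).
bottom flange: A = 105 × 16 = 1680.00, centroid at (74.50, 8.00).
top flange: A = 105 × 16 = 1680.00, centroid at (74.50, 172.00).
ΣA = 7320.00 mm²
ΣAx̄ = (3960.00)(11.00) + (1680.00)(74.50) + (1680.00)(74.50) = 293880.00 mm³
ΣAȳ = (3960.00)(90.00) + (1680.00)(8.00) + (1680.00)(172.00) = 658800.00 mm³
x̄ = 293880.00 / 7320.00 = 40.15 mm
ȳ = 658800.00 / 7320.00 = 90.00 mm

x̄ = 40.15 mm, ȳ = 90.00 mm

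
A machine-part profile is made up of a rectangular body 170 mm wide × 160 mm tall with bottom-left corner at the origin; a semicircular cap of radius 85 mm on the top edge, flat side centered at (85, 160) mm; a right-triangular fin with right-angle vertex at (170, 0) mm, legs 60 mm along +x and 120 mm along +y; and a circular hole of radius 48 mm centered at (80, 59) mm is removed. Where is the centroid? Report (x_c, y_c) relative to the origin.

x_c = 96.86 mm, y_c = 117.96 mm

Part | A | x̄ᵢ | ȳᵢ | A·x̄ᵢ | A·ȳᵢ
rectangular body | 27200.00 | 85.00 | 80.00 | 2312000.00 | 2176000.00
semicircular top | 11349.00 | 85.00 | 196.08 | 964665.29 | 2225257.22
triangular fin | 3600.00 | 190.00 | 40.00 | 684000.00 | 144000.00
hole | -7238.23 | 80.00 | 59.00 | -579058.36 | -427055.54
Σ | 34910.77 |  |  | 3381606.94 | 4118201.68
x_c = 3381606.94 / 34910.77 = 96.86 mm
y_c = 4118201.68 / 34910.77 = 117.96 mm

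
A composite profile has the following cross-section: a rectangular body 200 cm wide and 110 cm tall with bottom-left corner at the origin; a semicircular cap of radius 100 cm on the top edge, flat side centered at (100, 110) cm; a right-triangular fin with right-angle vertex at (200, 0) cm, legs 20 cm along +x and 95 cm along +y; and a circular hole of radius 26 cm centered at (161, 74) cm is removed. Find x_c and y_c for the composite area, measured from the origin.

x_c = 99.23 cm, y_c = 95.18 cm

Part | A | x̄ᵢ | ȳᵢ | A·x̄ᵢ | A·ȳᵢ
rectangular body | 22000.00 | 100.00 | 55.00 | 2200000.00 | 1210000.00
semicircular top | 15707.96 | 100.00 | 152.44 | 1570796.33 | 2394542.63
triangular fin | 950.00 | 206.67 | 31.67 | 196333.33 | 30083.33
hole | -2123.72 | 161.00 | 74.00 | -341918.38 | -157155.03
Σ | 36534.25 |  |  | 3625211.28 | 3477470.93
x_c = 3625211.28 / 36534.25 = 99.23 cm
y_c = 3477470.93 / 36534.25 = 95.18 cm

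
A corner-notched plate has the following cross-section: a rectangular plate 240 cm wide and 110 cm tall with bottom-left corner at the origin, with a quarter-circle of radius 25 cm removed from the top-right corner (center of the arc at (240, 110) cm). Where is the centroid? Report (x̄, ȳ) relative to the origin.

Part | A | x̄ᵢ | ȳᵢ | A·x̄ᵢ | A·ȳᵢ
plate | 26400.00 | 120.00 | 55.00 | 3168000.00 | 1452000.00
removed quarter-circle | -490.87 | 229.39 | 99.39 | -112601.39 | -48787.79
Σ | 25909.13 |  |  | 3055398.61 | 1403212.21
x̄ = 3055398.61 / 25909.13 = 117.93 cm
ȳ = 1403212.21 / 25909.13 = 54.16 cm

x̄ = 117.93 cm, ȳ = 54.16 cm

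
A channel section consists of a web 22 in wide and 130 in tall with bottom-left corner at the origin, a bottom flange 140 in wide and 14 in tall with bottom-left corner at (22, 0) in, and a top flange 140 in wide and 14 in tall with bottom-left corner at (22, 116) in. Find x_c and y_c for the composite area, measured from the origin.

x_c = 57.83 in, y_c = 65.00 in

web: A = 22 × 130 = 2860.00, centroid at (11.00, 65.00).
bottom flange: A = 140 × 14 = 1960.00, centroid at (92.00, 7.00).
top flange: A = 140 × 14 = 1960.00, centroid at (92.00, 123.00).
ΣA = 6780.00 in², ΣAx_c = 392100.00 in³, ΣAy_c = 440700.00 in³.
x_c = 392100.00/6780.00 = 57.83 in; y_c = 440700.00/6780.00 = 65.00 in.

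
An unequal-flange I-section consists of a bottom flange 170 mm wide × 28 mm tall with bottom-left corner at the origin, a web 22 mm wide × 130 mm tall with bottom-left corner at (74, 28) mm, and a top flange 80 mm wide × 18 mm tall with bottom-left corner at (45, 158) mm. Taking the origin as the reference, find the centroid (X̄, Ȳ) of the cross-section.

X̄ = 85.00 mm, Ȳ = 63.26 mm

Part | A | x̄ᵢ | ȳᵢ | A·x̄ᵢ | A·ȳᵢ
bottom flange | 4760.00 | 85.00 | 14.00 | 404600.00 | 66640.00
web | 2860.00 | 85.00 | 93.00 | 243100.00 | 265980.00
top flange | 1440.00 | 85.00 | 167.00 | 122400.00 | 240480.00
Σ | 9060.00 |  |  | 770100.00 | 573100.00
X̄ = 770100.00 / 9060.00 = 85.00 mm
Ȳ = 573100.00 / 9060.00 = 63.26 mm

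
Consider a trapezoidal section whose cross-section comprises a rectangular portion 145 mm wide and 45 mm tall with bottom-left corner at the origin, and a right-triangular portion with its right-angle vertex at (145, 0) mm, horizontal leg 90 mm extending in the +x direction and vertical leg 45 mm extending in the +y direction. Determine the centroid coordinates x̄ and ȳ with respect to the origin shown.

rectangular portion: A = 145 × 45 = 6525.00, centroid at (72.50, 22.50).
triangular portion: A = ½·90·45 = 2025.00, centroid at (175.00, 15.00).
ΣA = 8550.00 mm², ΣAx̄ = 827437.50 mm³, ΣAȳ = 177187.50 mm³.
x̄ = 827437.50/8550.00 = 96.78 mm; ȳ = 177187.50/8550.00 = 20.72 mm.

x̄ = 96.78 mm, ȳ = 20.72 mm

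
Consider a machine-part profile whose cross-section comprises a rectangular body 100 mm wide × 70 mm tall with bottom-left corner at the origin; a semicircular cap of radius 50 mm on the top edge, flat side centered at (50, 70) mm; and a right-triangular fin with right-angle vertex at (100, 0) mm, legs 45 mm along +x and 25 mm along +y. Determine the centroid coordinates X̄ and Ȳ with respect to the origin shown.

X̄ = 53.18 mm, Ȳ = 52.91 mm

rectangular body: A = 100 × 70 = 7000.00, centroid at (50.00, 35.00).
semicircular top: A = ½π·50² = 3926.99, centroid at (50.00, 91.22).
triangular fin: A = ½·45·25 = 562.50, centroid at (115.00, 8.33).
ΣA = 11489.49 mm²
ΣAX̄ = (7000.00)(50.00) + (3926.99)(50.00) + (562.50)(115.00) = 611037.04 mm³
ΣAȲ = (7000.00)(35.00) + (3926.99)(91.22) + (562.50)(8.33) = 607910.19 mm³
X̄ = 611037.04 / 11489.49 = 53.18 mm
Ȳ = 607910.19 / 11489.49 = 52.91 mm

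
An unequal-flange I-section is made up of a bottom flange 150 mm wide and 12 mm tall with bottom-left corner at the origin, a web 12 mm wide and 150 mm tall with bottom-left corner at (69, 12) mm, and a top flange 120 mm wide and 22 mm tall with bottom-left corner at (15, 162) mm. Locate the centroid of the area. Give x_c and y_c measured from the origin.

bottom flange: A = 150 × 12 = 1800.00, centroid at (75.00, 6.00).
web: A = 12 × 150 = 1800.00, centroid at (75.00, 87.00).
top flange: A = 120 × 22 = 2640.00, centroid at (75.00, 173.00).
ΣA = 6240.00 mm², ΣAx_c = 468000.00 mm³, ΣAy_c = 624120.00 mm³.
x_c = 468000.00/6240.00 = 75.00 mm; y_c = 624120.00/6240.00 = 100.02 mm.

x_c = 75.00 mm, y_c = 100.02 mm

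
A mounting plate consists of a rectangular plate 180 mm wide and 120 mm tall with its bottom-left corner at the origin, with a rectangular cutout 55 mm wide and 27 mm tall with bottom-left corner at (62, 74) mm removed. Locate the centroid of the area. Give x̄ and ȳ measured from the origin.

x̄ = 90.04 mm, ȳ = 57.97 mm

Part | A | x̄ᵢ | ȳᵢ | A·x̄ᵢ | A·ȳᵢ
plate | 21600.00 | 90.00 | 60.00 | 1944000.00 | 1296000.00
hole | -1485.00 | 89.50 | 87.50 | -132907.50 | -129937.50
Σ | 20115.00 |  |  | 1811092.50 | 1166062.50
x̄ = 1811092.50 / 20115.00 = 90.04 mm
ȳ = 1166062.50 / 20115.00 = 57.97 mm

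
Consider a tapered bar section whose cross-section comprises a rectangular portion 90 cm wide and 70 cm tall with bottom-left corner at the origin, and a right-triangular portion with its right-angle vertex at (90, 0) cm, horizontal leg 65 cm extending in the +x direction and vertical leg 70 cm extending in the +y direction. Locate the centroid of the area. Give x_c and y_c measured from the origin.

x_c = 62.69 cm, y_c = 31.90 cm

rectangular portion: A = 90 × 70 = 6300.00, centroid at (45.00, 35.00).
triangular portion: A = ½·65·70 = 2275.00, centroid at (111.67, 23.33).
ΣA = 8575.00 cm²
ΣAx_c = (6300.00)(45.00) + (2275.00)(111.67) = 537541.67 cm³
ΣAy_c = (6300.00)(35.00) + (2275.00)(23.33) = 273583.33 cm³
x_c = 537541.67 / 8575.00 = 62.69 cm
y_c = 273583.33 / 8575.00 = 31.90 cm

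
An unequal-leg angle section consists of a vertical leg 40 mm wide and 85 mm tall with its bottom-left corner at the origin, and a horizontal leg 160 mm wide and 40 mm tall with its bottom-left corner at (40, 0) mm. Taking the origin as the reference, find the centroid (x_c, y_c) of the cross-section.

vertical leg: A = 40 × 85 = 3400.00, centroid at (20.00, 42.50).
horizontal leg: A = 160 × 40 = 6400.00, centroid at (120.00, 20.00).
ΣA = 9800.00 mm², ΣAx_c = 836000.00 mm³, ΣAy_c = 272500.00 mm³.
x_c = 836000.00/9800.00 = 85.31 mm; y_c = 272500.00/9800.00 = 27.81 mm.

x_c = 85.31 mm, y_c = 27.81 mm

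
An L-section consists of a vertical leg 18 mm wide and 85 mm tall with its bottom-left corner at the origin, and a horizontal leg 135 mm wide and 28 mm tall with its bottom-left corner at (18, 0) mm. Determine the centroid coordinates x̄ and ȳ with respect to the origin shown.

x̄ = 63.46 mm, ȳ = 22.21 mm

Part | A | x̄ᵢ | ȳᵢ | A·x̄ᵢ | A·ȳᵢ
vertical leg | 1530.00 | 9.00 | 42.50 | 13770.00 | 65025.00
horizontal leg | 3780.00 | 85.50 | 14.00 | 323190.00 | 52920.00
Σ | 5310.00 |  |  | 336960.00 | 117945.00
x̄ = 336960.00 / 5310.00 = 63.46 mm
ȳ = 117945.00 / 5310.00 = 22.21 mm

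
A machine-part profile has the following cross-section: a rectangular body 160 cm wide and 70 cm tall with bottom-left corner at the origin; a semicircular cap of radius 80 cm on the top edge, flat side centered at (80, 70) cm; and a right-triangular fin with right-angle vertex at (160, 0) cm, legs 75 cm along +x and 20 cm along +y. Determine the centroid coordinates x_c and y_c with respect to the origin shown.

x_c = 83.58 cm, y_c = 65.54 cm

rectangular body: A = 160 × 70 = 11200.00, centroid at (80.00, 35.00).
semicircular top: A = ½π·80² = 10053.10, centroid at (80.00, 103.95).
triangular fin: A = ½·75·20 = 750.00, centroid at (185.00, 6.67).
ΣA = 22003.10 cm², ΣAx_c = 1838997.72 cm³, ΣAy_c = 1442050.09 cm³.
x_c = 1838997.72/22003.10 = 83.58 cm; y_c = 1442050.09/22003.10 = 65.54 cm.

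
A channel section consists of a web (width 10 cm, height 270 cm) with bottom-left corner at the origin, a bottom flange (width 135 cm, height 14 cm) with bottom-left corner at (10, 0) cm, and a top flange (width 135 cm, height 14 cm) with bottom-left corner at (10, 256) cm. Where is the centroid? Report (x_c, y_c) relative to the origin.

web: A = 10 × 270 = 2700.00, centroid at (5.00, 135.00).
bottom flange: A = 135 × 14 = 1890.00, centroid at (77.50, 7.00).
top flange: A = 135 × 14 = 1890.00, centroid at (77.50, 263.00).
ΣA = 6480.00 cm², ΣAx_c = 306450.00 cm³, ΣAy_c = 874800.00 cm³.
x_c = 306450.00/6480.00 = 47.29 cm; y_c = 874800.00/6480.00 = 135.00 cm.

x_c = 47.29 cm, y_c = 135.00 cm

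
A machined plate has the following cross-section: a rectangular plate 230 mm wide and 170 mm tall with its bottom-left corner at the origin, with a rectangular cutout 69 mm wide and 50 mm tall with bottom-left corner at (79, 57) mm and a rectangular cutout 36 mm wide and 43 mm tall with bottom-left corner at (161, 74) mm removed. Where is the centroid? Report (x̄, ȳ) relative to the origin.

x̄ = 112.25 mm, ȳ = 84.83 mm

plate: A = 230 × 170 = 39100.00, centroid at (115.00, 85.00).
hole 1: A = −(69 × 50) = -3450.00, centroid at (113.50, 82.00).
hole 2: A = −(36 × 43) = -1548.00, centroid at (179.00, 95.50).
ΣA = 34102.00 mm², ΣAx̄ = 3827833.00 mm³, ΣAȳ = 2892766.00 mm³.
x̄ = 3827833.00/34102.00 = 112.25 mm; ȳ = 2892766.00/34102.00 = 84.83 mm.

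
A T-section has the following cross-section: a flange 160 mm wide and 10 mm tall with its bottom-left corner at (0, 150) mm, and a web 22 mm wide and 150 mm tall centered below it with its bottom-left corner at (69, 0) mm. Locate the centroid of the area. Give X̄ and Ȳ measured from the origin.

X̄ = 80.00 mm, Ȳ = 101.12 mm

web: A = 22 × 150 = 3300.00, centroid at (80.00, 75.00).
flange: A = 160 × 10 = 1600.00, centroid at (80.00, 155.00).
ΣA = 4900.00 mm²
ΣAX̄ = (3300.00)(80.00) + (1600.00)(80.00) = 392000.00 mm³
ΣAȲ = (3300.00)(75.00) + (1600.00)(155.00) = 495500.00 mm³
X̄ = 392000.00 / 4900.00 = 80.00 mm
Ȳ = 495500.00 / 4900.00 = 101.12 mm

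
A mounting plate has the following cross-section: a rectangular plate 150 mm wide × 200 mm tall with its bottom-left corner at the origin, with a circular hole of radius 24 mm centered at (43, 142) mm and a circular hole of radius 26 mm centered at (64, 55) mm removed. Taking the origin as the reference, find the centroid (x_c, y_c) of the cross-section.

x_c = 78.12 mm, y_c = 100.75 mm

Part | A | x̄ᵢ | ȳᵢ | A·x̄ᵢ | A·ȳᵢ
plate | 30000.00 | 75.00 | 100.00 | 2250000.00 | 3000000.00
hole 1 | -1809.56 | 43.00 | 142.00 | -77810.97 | -256957.15
hole 2 | -2123.72 | 64.00 | 55.00 | -135917.86 | -116804.41
Σ | 26066.73 |  |  | 2036271.17 | 2626238.44
x_c = 2036271.17 / 26066.73 = 78.12 mm
y_c = 2626238.44 / 26066.73 = 100.75 mm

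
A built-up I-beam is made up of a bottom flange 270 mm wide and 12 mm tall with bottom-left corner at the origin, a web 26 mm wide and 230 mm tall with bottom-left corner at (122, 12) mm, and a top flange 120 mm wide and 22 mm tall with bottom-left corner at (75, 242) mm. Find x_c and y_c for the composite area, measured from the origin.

x_c = 135.00 mm, y_c = 121.99 mm

bottom flange: A = 270 × 12 = 3240.00, centroid at (135.00, 6.00).
web: A = 26 × 230 = 5980.00, centroid at (135.00, 127.00).
top flange: A = 120 × 22 = 2640.00, centroid at (135.00, 253.00).
ΣA = 11860.00 mm²
ΣAx_c = (3240.00)(135.00) + (5980.00)(135.00) + (2640.00)(135.00) = 1601100.00 mm³
ΣAy_c = (3240.00)(6.00) + (5980.00)(127.00) + (2640.00)(253.00) = 1446820.00 mm³
x_c = 1601100.00 / 11860.00 = 135.00 mm
y_c = 1446820.00 / 11860.00 = 121.99 mm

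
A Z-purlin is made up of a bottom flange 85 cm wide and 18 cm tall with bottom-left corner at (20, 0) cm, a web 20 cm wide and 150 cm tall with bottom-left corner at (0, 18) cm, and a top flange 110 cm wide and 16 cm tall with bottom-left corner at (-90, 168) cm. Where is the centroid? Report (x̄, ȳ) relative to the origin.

bottom flange: A = 85 × 18 = 1530.00, centroid at (62.50, 9.00).
web: A = 20 × 150 = 3000.00, centroid at (10.00, 93.00).
top flange: A = 110 × 16 = 1760.00, centroid at (-35.00, 176.00).
ΣA = 6290.00 cm²
ΣAx̄ = (1530.00)(62.50) + (3000.00)(10.00) + (1760.00)(-35.00) = 64025.00 cm³
ΣAȳ = (1530.00)(9.00) + (3000.00)(93.00) + (1760.00)(176.00) = 602530.00 cm³
x̄ = 64025.00 / 6290.00 = 10.18 cm
ȳ = 602530.00 / 6290.00 = 95.79 cm

x̄ = 10.18 cm, ȳ = 95.79 cm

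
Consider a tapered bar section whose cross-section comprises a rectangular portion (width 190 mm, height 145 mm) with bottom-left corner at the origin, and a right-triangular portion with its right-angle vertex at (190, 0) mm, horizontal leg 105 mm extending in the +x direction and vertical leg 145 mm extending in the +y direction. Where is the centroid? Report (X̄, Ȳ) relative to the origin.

X̄ = 123.14 mm, Ȳ = 67.27 mm

Part | A | x̄ᵢ | ȳᵢ | A·x̄ᵢ | A·ȳᵢ
rectangular portion | 27550.00 | 95.00 | 72.50 | 2617250.00 | 1997375.00
triangular portion | 7612.50 | 225.00 | 48.33 | 1712812.50 | 367937.50
Σ | 35162.50 |  |  | 4330062.50 | 2365312.50
X̄ = 4330062.50 / 35162.50 = 123.14 mm
Ȳ = 2365312.50 / 35162.50 = 67.27 mm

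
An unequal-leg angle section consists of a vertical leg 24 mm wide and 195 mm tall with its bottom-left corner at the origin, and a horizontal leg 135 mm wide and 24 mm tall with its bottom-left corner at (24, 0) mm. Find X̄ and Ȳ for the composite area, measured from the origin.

Part | A | x̄ᵢ | ȳᵢ | A·x̄ᵢ | A·ȳᵢ
vertical leg | 4680.00 | 12.00 | 97.50 | 56160.00 | 456300.00
horizontal leg | 3240.00 | 91.50 | 12.00 | 296460.00 | 38880.00
Σ | 7920.00 |  |  | 352620.00 | 495180.00
X̄ = 352620.00 / 7920.00 = 44.52 mm
Ȳ = 495180.00 / 7920.00 = 62.52 mm

X̄ = 44.52 mm, Ȳ = 62.52 mm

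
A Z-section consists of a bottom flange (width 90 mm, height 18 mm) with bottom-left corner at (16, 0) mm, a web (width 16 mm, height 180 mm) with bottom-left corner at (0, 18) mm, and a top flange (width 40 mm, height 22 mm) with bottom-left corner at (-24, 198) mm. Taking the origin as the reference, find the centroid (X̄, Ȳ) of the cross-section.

X̄ = 22.00 mm, Ȳ = 94.71 mm

bottom flange: A = 90 × 18 = 1620.00, centroid at (61.00, 9.00).
web: A = 16 × 180 = 2880.00, centroid at (8.00, 108.00).
top flange: A = 40 × 22 = 880.00, centroid at (-4.00, 209.00).
ΣA = 5380.00 mm²
ΣAX̄ = (1620.00)(61.00) + (2880.00)(8.00) + (880.00)(-4.00) = 118340.00 mm³
ΣAȲ = (1620.00)(9.00) + (2880.00)(108.00) + (880.00)(209.00) = 509540.00 mm³
X̄ = 118340.00 / 5380.00 = 22.00 mm
Ȳ = 509540.00 / 5380.00 = 94.71 mm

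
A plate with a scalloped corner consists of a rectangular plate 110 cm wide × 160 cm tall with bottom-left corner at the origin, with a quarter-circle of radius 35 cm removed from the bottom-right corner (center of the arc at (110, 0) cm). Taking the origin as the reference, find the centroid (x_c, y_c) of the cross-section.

x_c = 52.68 cm, y_c = 83.77 cm

plate: A = 110 × 160 = 17600.00, centroid at (55.00, 80.00).
removed quarter-circle: A = −¼π·35² = -962.11, centroid at (95.15, 14.85).
ΣA = 16637.89 cm², ΣAx_c = 876459.26 cm³, ΣAy_c = 1393708.33 cm³.
x_c = 876459.26/16637.89 = 52.68 cm; y_c = 1393708.33/16637.89 = 83.77 cm.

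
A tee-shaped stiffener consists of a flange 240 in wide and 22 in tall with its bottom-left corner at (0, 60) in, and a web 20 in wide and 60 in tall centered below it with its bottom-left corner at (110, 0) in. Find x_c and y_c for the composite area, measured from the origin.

x_c = 120.00 in, y_c = 63.41 in

web: A = 20 × 60 = 1200.00, centroid at (120.00, 30.00).
flange: A = 240 × 22 = 5280.00, centroid at (120.00, 71.00).
ΣA = 6480.00 in²
ΣAx_c = (1200.00)(120.00) + (5280.00)(120.00) = 777600.00 in³
ΣAy_c = (1200.00)(30.00) + (5280.00)(71.00) = 410880.00 in³
x_c = 777600.00 / 6480.00 = 120.00 in
y_c = 410880.00 / 6480.00 = 63.41 in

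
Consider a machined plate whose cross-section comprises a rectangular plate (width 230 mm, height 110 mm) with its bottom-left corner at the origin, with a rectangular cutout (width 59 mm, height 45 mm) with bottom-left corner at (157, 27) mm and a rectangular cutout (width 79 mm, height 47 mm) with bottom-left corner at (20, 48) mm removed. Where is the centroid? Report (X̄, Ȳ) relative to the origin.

plate: A = 230 × 110 = 25300.00, centroid at (115.00, 55.00).
hole 1: A = −(59 × 45) = -2655.00, centroid at (186.50, 49.50).
hole 2: A = −(79 × 47) = -3713.00, centroid at (59.50, 71.50).
ΣA = 18932.00 mm², ΣAX̄ = 2193419.00 mm³, ΣAȲ = 994598.00 mm³.
X̄ = 2193419.00/18932.00 = 115.86 mm; Ȳ = 994598.00/18932.00 = 52.54 mm.

X̄ = 115.86 mm, Ȳ = 52.54 mm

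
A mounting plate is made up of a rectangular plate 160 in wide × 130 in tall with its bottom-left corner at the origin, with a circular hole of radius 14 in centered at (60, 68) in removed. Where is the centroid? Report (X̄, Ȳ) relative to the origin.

X̄ = 80.61 in, Ȳ = 64.91 in

plate: A = 160 × 130 = 20800.00, centroid at (80.00, 65.00).
hole: A = −π·14² = -615.75, centroid at (60.00, 68.00).
ΣA = 20184.25 in²
ΣAX̄ = (20800.00)(80.00) + (-615.75)(60.00) = 1627054.87 in³
ΣAȲ = (20800.00)(65.00) + (-615.75)(68.00) = 1310128.85 in³
X̄ = 1627054.87 / 20184.25 = 80.61 in
Ȳ = 1310128.85 / 20184.25 = 64.91 in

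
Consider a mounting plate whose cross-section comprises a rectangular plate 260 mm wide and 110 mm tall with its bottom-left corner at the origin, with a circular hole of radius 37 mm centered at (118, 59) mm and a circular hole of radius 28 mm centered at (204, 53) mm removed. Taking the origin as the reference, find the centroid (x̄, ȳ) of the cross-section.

x̄ = 124.02 mm, ȳ = 54.44 mm

plate: A = 260 × 110 = 28600.00, centroid at (130.00, 55.00).
hole 1: A = −π·37² = -4300.84, centroid at (118.00, 59.00).
hole 2: A = −π·28² = -2463.01, centroid at (204.00, 53.00).
ΣA = 21836.15 mm², ΣAx̄ = 2708047.08 mm³, ΣAȳ = 1188710.96 mm³.
x̄ = 2708047.08/21836.15 = 124.02 mm; ȳ = 1188710.96/21836.15 = 54.44 mm.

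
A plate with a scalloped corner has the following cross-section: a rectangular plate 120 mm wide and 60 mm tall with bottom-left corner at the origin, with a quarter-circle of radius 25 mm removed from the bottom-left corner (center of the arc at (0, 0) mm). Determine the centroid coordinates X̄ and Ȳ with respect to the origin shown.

plate: A = 120 × 60 = 7200.00, centroid at (60.00, 30.00).
removed quarter-circle: A = −¼π·25² = -490.87, centroid at (10.61, 10.61).
ΣA = 6709.13 mm²
ΣAX̄ = (7200.00)(60.00) + (-490.87)(10.61) = 426791.67 mm³
ΣAȲ = (7200.00)(30.00) + (-490.87)(10.61) = 210791.67 mm³
X̄ = 426791.67 / 6709.13 = 63.61 mm
Ȳ = 210791.67 / 6709.13 = 31.42 mm

X̄ = 63.61 mm, Ȳ = 31.42 mm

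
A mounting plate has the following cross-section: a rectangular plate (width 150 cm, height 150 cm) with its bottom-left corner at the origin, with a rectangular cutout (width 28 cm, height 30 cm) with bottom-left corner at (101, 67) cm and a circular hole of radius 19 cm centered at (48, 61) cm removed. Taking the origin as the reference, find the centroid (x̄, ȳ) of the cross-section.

plate: A = 150 × 150 = 22500.00, centroid at (75.00, 75.00).
hole 1: A = −(28 × 30) = -840.00, centroid at (115.00, 82.00).
hole 2: A = −π·19² = -1134.11, centroid at (48.00, 61.00).
ΣA = 20525.89 cm², ΣAx̄ = 1536462.48 cm³, ΣAȳ = 1549438.99 cm³.
x̄ = 1536462.48/20525.89 = 74.85 cm; ȳ = 1549438.99/20525.89 = 75.49 cm.

x̄ = 74.85 cm, ȳ = 75.49 cm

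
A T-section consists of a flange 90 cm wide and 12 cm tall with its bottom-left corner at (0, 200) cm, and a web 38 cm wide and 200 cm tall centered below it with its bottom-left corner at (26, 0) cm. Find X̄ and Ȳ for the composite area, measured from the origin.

Part | A | x̄ᵢ | ȳᵢ | A·x̄ᵢ | A·ȳᵢ
web | 7600.00 | 45.00 | 100.00 | 342000.00 | 760000.00
flange | 1080.00 | 45.00 | 206.00 | 48600.00 | 222480.00
Σ | 8680.00 |  |  | 390600.00 | 982480.00
X̄ = 390600.00 / 8680.00 = 45.00 cm
Ȳ = 982480.00 / 8680.00 = 113.19 cm

X̄ = 45.00 cm, Ȳ = 113.19 cm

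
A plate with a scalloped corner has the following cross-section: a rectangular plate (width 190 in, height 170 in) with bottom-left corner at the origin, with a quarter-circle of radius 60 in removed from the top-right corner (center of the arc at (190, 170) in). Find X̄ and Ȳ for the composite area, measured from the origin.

X̄ = 88.33 in, Ȳ = 79.29 in

plate: A = 190 × 170 = 32300.00, centroid at (95.00, 85.00).
removed quarter-circle: A = −¼π·60² = -2827.43, centroid at (164.54, 144.54).
ΣA = 29472.57 in²
ΣAX̄ = (32300.00)(95.00) + (-2827.43)(164.54) = 2603287.66 in³
ΣAȲ = (32300.00)(85.00) + (-2827.43)(144.54) = 2336836.32 in³
X̄ = 2603287.66 / 29472.57 = 88.33 in
Ȳ = 2336836.32 / 29472.57 = 79.29 in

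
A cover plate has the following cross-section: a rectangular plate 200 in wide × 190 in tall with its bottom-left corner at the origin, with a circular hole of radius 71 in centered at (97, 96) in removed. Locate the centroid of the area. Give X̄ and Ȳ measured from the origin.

plate: A = 200 × 190 = 38000.00, centroid at (100.00, 95.00).
hole: A = −π·71² = -15836.77, centroid at (97.00, 96.00).
ΣA = 22163.23 in²
ΣAX̄ = (38000.00)(100.00) + (-15836.77)(97.00) = 2263833.45 in³
ΣAȲ = (38000.00)(95.00) + (-15836.77)(96.00) = 2089670.22 in³
X̄ = 2263833.45 / 22163.23 = 102.14 in
Ȳ = 2089670.22 / 22163.23 = 94.29 in

X̄ = 102.14 in, Ȳ = 94.29 in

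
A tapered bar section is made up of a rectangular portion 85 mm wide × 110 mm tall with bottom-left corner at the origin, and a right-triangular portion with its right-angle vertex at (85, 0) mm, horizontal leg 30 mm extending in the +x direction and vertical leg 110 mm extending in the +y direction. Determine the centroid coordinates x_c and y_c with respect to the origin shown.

x_c = 50.38 mm, y_c = 52.25 mm

rectangular portion: A = 85 × 110 = 9350.00, centroid at (42.50, 55.00).
triangular portion: A = ½·30·110 = 1650.00, centroid at (95.00, 36.67).
ΣA = 11000.00 mm², ΣAx_c = 554125.00 mm³, ΣAy_c = 574750.00 mm³.
x_c = 554125.00/11000.00 = 50.38 mm; y_c = 574750.00/11000.00 = 52.25 mm.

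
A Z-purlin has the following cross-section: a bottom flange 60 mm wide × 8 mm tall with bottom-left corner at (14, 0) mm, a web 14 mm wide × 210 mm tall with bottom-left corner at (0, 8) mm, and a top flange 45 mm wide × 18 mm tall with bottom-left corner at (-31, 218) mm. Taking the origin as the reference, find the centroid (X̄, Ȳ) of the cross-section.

bottom flange: A = 60 × 8 = 480.00, centroid at (44.00, 4.00).
web: A = 14 × 210 = 2940.00, centroid at (7.00, 113.00).
top flange: A = 45 × 18 = 810.00, centroid at (-8.50, 227.00).
ΣA = 4230.00 mm², ΣAX̄ = 34815.00 mm³, ΣAȲ = 518010.00 mm³.
X̄ = 34815.00/4230.00 = 8.23 mm; Ȳ = 518010.00/4230.00 = 122.46 mm.

X̄ = 8.23 mm, Ȳ = 122.46 mm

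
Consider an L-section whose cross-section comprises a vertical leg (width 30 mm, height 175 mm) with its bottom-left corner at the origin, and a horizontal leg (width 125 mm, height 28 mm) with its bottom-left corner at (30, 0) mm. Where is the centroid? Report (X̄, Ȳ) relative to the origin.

vertical leg: A = 30 × 175 = 5250.00, centroid at (15.00, 87.50).
horizontal leg: A = 125 × 28 = 3500.00, centroid at (92.50, 14.00).
ΣA = 8750.00 mm²
ΣAX̄ = (5250.00)(15.00) + (3500.00)(92.50) = 402500.00 mm³
ΣAȲ = (5250.00)(87.50) + (3500.00)(14.00) = 508375.00 mm³
X̄ = 402500.00 / 8750.00 = 46.00 mm
Ȳ = 508375.00 / 8750.00 = 58.10 mm

X̄ = 46.00 mm, Ȳ = 58.10 mm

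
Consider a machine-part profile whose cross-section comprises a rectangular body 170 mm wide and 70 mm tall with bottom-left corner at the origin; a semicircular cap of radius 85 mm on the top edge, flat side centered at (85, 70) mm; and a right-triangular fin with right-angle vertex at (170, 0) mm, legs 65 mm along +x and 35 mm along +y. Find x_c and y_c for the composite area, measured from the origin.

x_c = 89.98 mm, y_c = 66.99 mm

rectangular body: A = 170 × 70 = 11900.00, centroid at (85.00, 35.00).
semicircular top: A = ½π·85² = 11349.00, centroid at (85.00, 106.08).
triangular fin: A = ½·65·35 = 1137.50, centroid at (191.67, 11.67).
ΣA = 24386.50 mm²
ΣAx_c = (11900.00)(85.00) + (11349.00)(85.00) + (1137.50)(191.67) = 2194186.13 mm³
ΣAy_c = (11900.00)(35.00) + (11349.00)(106.08) + (1137.50)(11.67) = 1633617.74 mm³
x_c = 2194186.13 / 24386.50 = 89.98 mm
y_c = 1633617.74 / 24386.50 = 66.99 mm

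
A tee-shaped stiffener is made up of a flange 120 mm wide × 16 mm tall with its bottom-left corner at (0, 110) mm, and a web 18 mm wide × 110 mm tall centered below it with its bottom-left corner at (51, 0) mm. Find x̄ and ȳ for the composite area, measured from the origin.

Part | A | x̄ᵢ | ȳᵢ | A·x̄ᵢ | A·ȳᵢ
web | 1980.00 | 60.00 | 55.00 | 118800.00 | 108900.00
flange | 1920.00 | 60.00 | 118.00 | 115200.00 | 226560.00
Σ | 3900.00 |  |  | 234000.00 | 335460.00
x̄ = 234000.00 / 3900.00 = 60.00 mm
ȳ = 335460.00 / 3900.00 = 86.02 mm

x̄ = 60.00 mm, ȳ = 86.02 mm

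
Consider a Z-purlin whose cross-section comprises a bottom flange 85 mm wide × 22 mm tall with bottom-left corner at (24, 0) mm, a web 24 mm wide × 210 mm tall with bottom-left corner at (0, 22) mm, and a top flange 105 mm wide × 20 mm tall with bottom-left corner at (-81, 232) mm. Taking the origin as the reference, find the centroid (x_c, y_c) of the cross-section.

Part | A | x̄ᵢ | ȳᵢ | A·x̄ᵢ | A·ȳᵢ
bottom flange | 1870.00 | 66.50 | 11.00 | 124355.00 | 20570.00
web | 5040.00 | 12.00 | 127.00 | 60480.00 | 640080.00
top flange | 2100.00 | -28.50 | 242.00 | -59850.00 | 508200.00
Σ | 9010.00 |  |  | 124985.00 | 1168850.00
x_c = 124985.00 / 9010.00 = 13.87 mm
y_c = 1168850.00 / 9010.00 = 129.73 mm

x_c = 13.87 mm, y_c = 129.73 mm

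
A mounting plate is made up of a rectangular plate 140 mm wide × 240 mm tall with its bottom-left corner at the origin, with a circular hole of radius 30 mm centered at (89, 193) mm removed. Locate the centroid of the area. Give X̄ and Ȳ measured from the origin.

X̄ = 68.25 mm, Ȳ = 113.29 mm

plate: A = 140 × 240 = 33600.00, centroid at (70.00, 120.00).
hole: A = −π·30² = -2827.43, centroid at (89.00, 193.00).
ΣA = 30772.57 mm²
ΣAX̄ = (33600.00)(70.00) + (-2827.43)(89.00) = 2100358.43 mm³
ΣAȲ = (33600.00)(120.00) + (-2827.43)(193.00) = 3486305.36 mm³
X̄ = 2100358.43 / 30772.57 = 68.25 mm
Ȳ = 3486305.36 / 30772.57 = 113.29 mm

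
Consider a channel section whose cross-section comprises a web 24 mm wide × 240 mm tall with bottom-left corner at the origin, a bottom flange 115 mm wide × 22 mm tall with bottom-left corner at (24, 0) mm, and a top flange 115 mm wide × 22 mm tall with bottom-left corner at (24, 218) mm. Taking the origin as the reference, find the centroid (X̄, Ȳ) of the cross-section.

web: A = 24 × 240 = 5760.00, centroid at (12.00, 120.00).
bottom flange: A = 115 × 22 = 2530.00, centroid at (81.50, 11.00).
top flange: A = 115 × 22 = 2530.00, centroid at (81.50, 229.00).
ΣA = 10820.00 mm²
ΣAX̄ = (5760.00)(12.00) + (2530.00)(81.50) + (2530.00)(81.50) = 481510.00 mm³
ΣAȲ = (5760.00)(120.00) + (2530.00)(11.00) + (2530.00)(229.00) = 1298400.00 mm³
X̄ = 481510.00 / 10820.00 = 44.50 mm
Ȳ = 1298400.00 / 10820.00 = 120.00 mm

X̄ = 44.50 mm, Ȳ = 120.00 mm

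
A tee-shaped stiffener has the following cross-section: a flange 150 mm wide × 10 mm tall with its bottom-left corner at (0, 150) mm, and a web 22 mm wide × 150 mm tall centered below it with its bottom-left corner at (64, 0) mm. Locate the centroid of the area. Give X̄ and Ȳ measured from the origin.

X̄ = 75.00 mm, Ȳ = 100.00 mm

web: A = 22 × 150 = 3300.00, centroid at (75.00, 75.00).
flange: A = 150 × 10 = 1500.00, centroid at (75.00, 155.00).
ΣA = 4800.00 mm²
ΣAX̄ = (3300.00)(75.00) + (1500.00)(75.00) = 360000.00 mm³
ΣAȲ = (3300.00)(75.00) + (1500.00)(155.00) = 480000.00 mm³
X̄ = 360000.00 / 4800.00 = 75.00 mm
Ȳ = 480000.00 / 4800.00 = 100.00 mm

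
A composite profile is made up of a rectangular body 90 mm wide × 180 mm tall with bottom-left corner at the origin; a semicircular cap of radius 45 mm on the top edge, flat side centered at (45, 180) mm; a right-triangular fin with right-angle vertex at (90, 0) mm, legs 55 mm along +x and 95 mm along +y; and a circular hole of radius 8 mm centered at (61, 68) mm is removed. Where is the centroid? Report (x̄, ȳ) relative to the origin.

rectangular body: A = 90 × 180 = 16200.00, centroid at (45.00, 90.00).
semicircular top: A = ½π·45² = 3180.86, centroid at (45.00, 199.10).
triangular fin: A = ½·55·95 = 2612.50, centroid at (108.33, 31.67).
hole: A = −π·8² = -201.06, centroid at (61.00, 68.00).
ΣA = 21792.30 mm²
ΣAx̄ = (16200.00)(45.00) + (3180.86)(45.00) + (2612.50)(108.33) + (-201.06)(61.00) = 1142894.87 mm³
ΣAȳ = (16200.00)(90.00) + (3180.86)(199.10) + (2612.50)(31.67) + (-201.06)(68.00) = 2160362.22 mm³
x̄ = 1142894.87 / 21792.30 = 52.44 mm
ȳ = 2160362.22 / 21792.30 = 99.13 mm

x̄ = 52.44 mm, ȳ = 99.13 mm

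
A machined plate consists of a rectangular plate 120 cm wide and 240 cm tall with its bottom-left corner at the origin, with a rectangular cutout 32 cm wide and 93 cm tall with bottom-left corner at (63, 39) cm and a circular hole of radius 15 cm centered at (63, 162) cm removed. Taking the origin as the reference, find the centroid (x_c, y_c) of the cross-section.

plate: A = 120 × 240 = 28800.00, centroid at (60.00, 120.00).
hole 1: A = −(32 × 93) = -2976.00, centroid at (79.00, 85.50).
hole 2: A = −π·15² = -706.86, centroid at (63.00, 162.00).
ΣA = 25117.14 cm², ΣAx_c = 1448363.92 cm³, ΣAy_c = 3087040.95 cm³.
x_c = 1448363.92/25117.14 = 57.66 cm; y_c = 3087040.95/25117.14 = 122.91 cm.

x_c = 57.66 cm, y_c = 122.91 cm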